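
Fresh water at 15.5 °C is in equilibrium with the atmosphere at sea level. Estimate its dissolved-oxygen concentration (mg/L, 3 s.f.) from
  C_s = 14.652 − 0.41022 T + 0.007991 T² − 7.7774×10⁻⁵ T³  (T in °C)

C_s = 14.652 − 0.41022×15.5 + 0.007991×15.5² − 7.7774×10⁻⁵×15.5³ = 9.924 mg/L.

C_s ≈ 9.92 mg/L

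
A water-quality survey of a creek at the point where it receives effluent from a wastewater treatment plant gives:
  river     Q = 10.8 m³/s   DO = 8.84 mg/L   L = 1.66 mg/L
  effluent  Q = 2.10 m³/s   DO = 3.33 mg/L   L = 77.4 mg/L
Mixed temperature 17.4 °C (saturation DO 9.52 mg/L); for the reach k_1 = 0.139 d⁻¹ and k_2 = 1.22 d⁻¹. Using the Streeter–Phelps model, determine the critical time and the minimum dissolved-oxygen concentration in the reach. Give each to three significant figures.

Mixed DO = (10.8×8.84 + 2.10×3.33)/(10.8+2.10) = 102.5/12.90 = 7.943 mg/L.
Mixed L₀ = (10.8×1.66 + 2.10×77.4)/(12.90) = 180.5/12.90 = 13.99 mg/L.
Initial deficit D₀ = C_s − DO₀ = 9.52 − 7.943 = 1.577 mg/L.
t_c = (1/1.081) ln[(1.22/0.139)(1 − 1.577×1.081/(0.139×13.99))] = 0.9251 × ln(1.083) = 0.07346 d.
D_c = (0.139/1.22) × 13.99 × e^(−0.139×0.07346) = 0.1139 × 13.99 × 0.9898 = 1.578 mg/L.
Minimum DO = 9.52 − 1.578 = 7.942 mg/L.

t_c ≈ 0.0735 d; minimum DO ≈ 7.94 mg/L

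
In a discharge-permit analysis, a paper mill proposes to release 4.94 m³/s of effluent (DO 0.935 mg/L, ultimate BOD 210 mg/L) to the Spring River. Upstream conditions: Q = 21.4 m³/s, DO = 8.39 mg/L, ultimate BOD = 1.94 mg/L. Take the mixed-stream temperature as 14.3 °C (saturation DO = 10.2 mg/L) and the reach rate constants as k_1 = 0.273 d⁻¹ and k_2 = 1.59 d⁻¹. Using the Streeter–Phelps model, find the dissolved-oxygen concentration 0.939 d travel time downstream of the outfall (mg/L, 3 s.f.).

Mixed DO = (21.4×8.39 + 4.94×0.935)/(21.4+4.94) = 184.2/26.34 = 6.992 mg/L.
Mixed L₀ = (21.4×1.94 + 4.94×210)/(26.34) = 1079/26.34 = 40.96 mg/L.
Initial deficit D₀ = C_s − DO₀ = 10.2 − 6.992 = 3.208 mg/L.
D(0.939) = [0.273×40.96/(1.59−0.273)](e^(−0.273×0.939) − e^(−1.59×0.939)) + 3.208 e^(−1.59×0.939)
= 8.491 × (0.7739 − 0.2247) + 3.208 × 0.2247 = 5.384 mg/L.
DO = 10.2 − 5.384 = 4.816 mg/L.

DO ≈ 4.82 mg/L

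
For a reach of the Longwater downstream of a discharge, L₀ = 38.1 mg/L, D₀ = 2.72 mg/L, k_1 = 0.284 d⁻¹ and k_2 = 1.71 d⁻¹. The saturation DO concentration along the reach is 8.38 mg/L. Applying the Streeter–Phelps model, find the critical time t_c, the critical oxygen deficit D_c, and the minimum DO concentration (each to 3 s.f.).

At the critical point dD/dt = 0, so k_1 L₀ e^(−k_1 t) = k_2 D. Substituting D(t) from the Streeter–Phelps equation and solving for t gives
t_c = ln[(k_2/k_1)(1 − D₀(k_2−k_1)/(k_1 L₀))] / (k_2−k_1).
Here k_2−k_1 = 1.426 d⁻¹ and 1 − D₀(k_2−k_1)/(k_1 L₀) = 1 − 2.72×1.426/(0.284×38.1) = 0.6415, so
t_c = ln(6.021 × 0.6415) / 1.426 = 1.351 / 1.426 = 0.9477 d.
L(t_c) = L₀ e^(−k_1 t_c) = 38.1 × 0.7640 = 29.11 mg/L, and at the critical point k_2 D_c = k_1 L, so D_c = (0.284/1.71) × 29.11 = 4.835 mg/L.
Minimum DO = C_s − D_c = 8.38 − 4.835 = 3.545 mg/L.

t_c ≈ 0.948 d; D_c ≈ 4.83 mg/L; min DO ≈ 3.55 mg/L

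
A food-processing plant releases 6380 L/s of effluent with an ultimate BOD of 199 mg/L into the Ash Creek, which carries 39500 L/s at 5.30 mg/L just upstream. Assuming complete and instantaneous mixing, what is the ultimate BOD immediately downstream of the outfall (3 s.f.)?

32.2 mg/L

Flow-weighted mixing: C = (Q_r C_r + Q_w C_w)/(Q_r + Q_w)
= (39500×5.30 + 6380×199)/(39500 + 6380) = 1.479×10^6/45880 = 32.24 mg/L.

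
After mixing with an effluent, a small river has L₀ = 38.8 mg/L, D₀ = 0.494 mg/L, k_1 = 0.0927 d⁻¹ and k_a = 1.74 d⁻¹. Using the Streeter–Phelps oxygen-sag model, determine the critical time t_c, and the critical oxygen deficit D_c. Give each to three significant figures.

t_c ≈ 1.62 d; D_c ≈ 1.78 mg/L

With k_a/k_1 = 18.77 and 1 − D₀(k_a−k_1)/(k_1 L₀) = 0.7738,
t_c = ln(18.77 × 0.7738) / (1.74 − 0.0927) = ln(14.52) / 1.647 = 2.676/1.647 = 1.624 d.
L(t_c) = L₀ e^(−k_1 t_c) = 38.8 × 0.8602 = 33.38 mg/L, and at the critical point k_a D_c = k_1 L, so D_c = (0.0927/1.74) × 33.38 = 1.778 mg/L.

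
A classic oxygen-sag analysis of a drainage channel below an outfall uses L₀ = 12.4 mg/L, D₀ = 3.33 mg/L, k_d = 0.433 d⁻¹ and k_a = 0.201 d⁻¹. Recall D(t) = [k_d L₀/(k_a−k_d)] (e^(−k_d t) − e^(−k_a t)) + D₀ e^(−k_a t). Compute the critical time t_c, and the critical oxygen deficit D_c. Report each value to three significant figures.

t_c = [1/(k_a−k_d)] ln[(k_a/k_d)(1 − D₀(k_a−k_d)/(k_d L₀))]
= [1/(0.201−0.433)] ln[(0.201/0.433)(1 − 3.33×-0.2320/(0.433×12.4))]
= (1/-0.2320) ln[0.4642 × 1.144] = -4.310 × ln(0.5310) = -4.310 × -0.6330 = 2.728 d.
L(t_c) = L₀ e^(−k_d t_c) = 12.4 × 0.3068 = 3.805 mg/L, and at the critical point k_a D_c = k_d L, so D_c = (0.433/0.201) × 3.805 = 8.197 mg/L.

t_c ≈ 2.73 d; D_c ≈ 8.20 mg/L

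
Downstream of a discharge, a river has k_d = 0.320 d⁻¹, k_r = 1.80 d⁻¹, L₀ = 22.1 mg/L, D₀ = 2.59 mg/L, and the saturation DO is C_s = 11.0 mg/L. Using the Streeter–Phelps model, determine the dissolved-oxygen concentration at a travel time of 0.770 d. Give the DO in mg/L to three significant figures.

DO ≈ 7.81 mg/L

k_d L₀/(k_r−k_d) = 0.320×22.1/(1.80−0.320) = 7.072/1.480 = 4.778 mg/L.
e^(−k_d t) = e^(−0.320×0.7700) = 0.7816; e^(−k_r t) = e^(−1.80×0.7700) = 0.2501.
D = 4.778 × (0.7816 − 0.2501) + 2.59 × 0.2501 = 2.540 + 0.6477 = 3.188 mg/L.
DO = C_s − D = 11.0 − 3.188 = 7.812 mg/L.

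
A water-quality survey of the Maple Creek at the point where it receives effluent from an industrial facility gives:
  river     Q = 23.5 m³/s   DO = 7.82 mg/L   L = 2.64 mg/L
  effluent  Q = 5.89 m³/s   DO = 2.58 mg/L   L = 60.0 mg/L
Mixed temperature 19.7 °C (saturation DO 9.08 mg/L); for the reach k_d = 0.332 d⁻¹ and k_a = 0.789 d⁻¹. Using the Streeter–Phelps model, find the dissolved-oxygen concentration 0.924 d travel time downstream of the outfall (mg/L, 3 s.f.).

Mixed DO = (23.5×7.82 + 5.89×2.58)/(23.5+5.89) = 199.0/29.39 = 6.770 mg/L.
Mixed L₀ = (23.5×2.64 + 5.89×60.0)/(29.39) = 415.4/29.39 = 14.14 mg/L.
Initial deficit D₀ = C_s − DO₀ = 9.08 − 6.770 = 2.310 mg/L.
D(0.924) = [0.332×14.14/(0.789−0.332)](e^(−0.332×0.924) − e^(−0.789×0.924)) + 2.310 e^(−0.789×0.924)
= 10.27 × (0.7358 − 0.4824) + 2.310 × 0.4824 = 3.717 mg/L.
DO = 9.08 − 3.717 = 5.363 mg/L.

DO ≈ 5.36 mg/L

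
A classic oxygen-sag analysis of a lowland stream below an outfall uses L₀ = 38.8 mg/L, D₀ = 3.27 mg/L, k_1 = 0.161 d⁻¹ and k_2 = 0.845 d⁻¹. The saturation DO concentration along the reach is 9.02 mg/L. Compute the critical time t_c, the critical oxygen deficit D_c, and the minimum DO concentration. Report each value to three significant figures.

At the critical point dD/dt = 0, so k_1 L₀ e^(−k_1 t) = k_2 D. Substituting D(t) from the Streeter–Phelps equation and solving for t gives
t_c = ln[(k_2/k_1)(1 − D₀(k_2−k_1)/(k_1 L₀))] / (k_2−k_1).
Here k_2−k_1 = 0.6840 d⁻¹ and 1 − D₀(k_2−k_1)/(k_1 L₀) = 1 − 3.27×0.6840/(0.161×38.8) = 0.6419, so
t_c = ln(5.248 × 0.6419) / 0.6840 = 1.215 / 0.6840 = 1.776 d.
D_c = (k_1/k_2) L₀ e^(−k_1 t_c) = (0.161/0.845) × 38.8 × e^(−0.161×1.776) = 0.1905 × 38.8 × 0.7513 = 5.554 mg/L.
Minimum DO = C_s − D_c = 9.02 − 5.554 = 3.466 mg/L.

t_c ≈ 1.78 d; D_c ≈ 5.55 mg/L; min DO ≈ 3.47 mg/L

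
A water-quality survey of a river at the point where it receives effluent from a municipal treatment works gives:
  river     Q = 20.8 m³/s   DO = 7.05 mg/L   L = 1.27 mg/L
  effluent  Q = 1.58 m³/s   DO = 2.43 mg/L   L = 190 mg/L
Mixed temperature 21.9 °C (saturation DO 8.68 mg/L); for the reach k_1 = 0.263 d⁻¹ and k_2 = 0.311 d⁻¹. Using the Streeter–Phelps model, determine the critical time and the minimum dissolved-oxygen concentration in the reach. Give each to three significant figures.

t_c ≈ 2.98 d; minimum DO ≈ 3.04 mg/L

Mixed DO = (20.8×7.05 + 1.58×2.43)/(20.8+1.58) = 150.5/22.38 = 6.724 mg/L.
Mixed L₀ = (20.8×1.27 + 1.58×190)/(22.38) = 326.6/22.38 = 14.59 mg/L.
Initial deficit D₀ = C_s − DO₀ = 8.68 − 6.724 = 1.956 mg/L.
t_c = (1/0.04800) ln[(0.311/0.263)(1 − 1.956×0.04800/(0.263×14.59))] = 20.83 × ln(1.154) = 2.976 d.
D_c = (0.263/0.311) × 14.59 × e^(−0.263×2.976) = 0.8457 × 14.59 × 0.4571 = 5.642 mg/L.
Minimum DO = 8.68 − 5.642 = 3.038 mg/L.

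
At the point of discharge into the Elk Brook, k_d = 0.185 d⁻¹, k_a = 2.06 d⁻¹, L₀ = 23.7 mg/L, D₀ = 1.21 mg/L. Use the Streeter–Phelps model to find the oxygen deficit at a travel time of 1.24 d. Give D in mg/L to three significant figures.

k_d L₀/(k_a−k_d) = 0.185×23.7/(2.06−0.185) = 4.385/1.875 = 2.338 mg/L.
e^(−k_d t) = e^(−0.185×1.240) = 0.7950; e^(−k_a t) = e^(−2.06×1.240) = 0.07774.
D = 2.338 × (0.7950 − 0.07774) + 1.21 × 0.07774 = 1.677 + 0.09406 = 1.771 mg/L.

D ≈ 1.77 mg/L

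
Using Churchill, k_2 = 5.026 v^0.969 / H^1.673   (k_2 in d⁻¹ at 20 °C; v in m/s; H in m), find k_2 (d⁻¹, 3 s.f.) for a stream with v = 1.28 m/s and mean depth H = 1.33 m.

k_2 ≈ 3.96 d⁻¹

k_2 = 5.026 × 1.28^0.969 / 1.33^1.673 = 5.026 × 1.270 / 1.611 = 3.962 d⁻¹.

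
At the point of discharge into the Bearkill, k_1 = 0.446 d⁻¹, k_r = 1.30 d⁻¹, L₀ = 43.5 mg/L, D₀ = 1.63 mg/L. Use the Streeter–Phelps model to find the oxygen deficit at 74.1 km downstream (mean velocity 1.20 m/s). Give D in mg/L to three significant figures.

Travel time t = x/v = 74.1 km / (1.20 m/s) = 74100 m / 1.20 m/s = 61750 s = 0.7147 d.
k_1 L₀/(k_r−k_1) = 0.446×43.5/(1.30−0.446) = 19.40/0.8540 = 22.72 mg/L.
e^(−k_1 t) = e^(−0.446×0.7147) = 0.7271; e^(−k_r t) = e^(−1.30×0.7147) = 0.3949.
D = 22.72 × (0.7271 − 0.3949) + 1.63 × 0.3949 = 7.546 + 0.6437 = 8.189 mg/L.

D ≈ 8.19 mg/L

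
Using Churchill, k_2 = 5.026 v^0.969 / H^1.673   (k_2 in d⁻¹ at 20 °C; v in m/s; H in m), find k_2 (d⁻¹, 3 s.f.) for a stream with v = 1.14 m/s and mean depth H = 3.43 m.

k_2 = 5.026 × 1.14^0.969 / 3.43^1.673 = 5.026 × 1.135 / 7.862 = 0.7258 d⁻¹.

k_2 ≈ 0.726 d⁻¹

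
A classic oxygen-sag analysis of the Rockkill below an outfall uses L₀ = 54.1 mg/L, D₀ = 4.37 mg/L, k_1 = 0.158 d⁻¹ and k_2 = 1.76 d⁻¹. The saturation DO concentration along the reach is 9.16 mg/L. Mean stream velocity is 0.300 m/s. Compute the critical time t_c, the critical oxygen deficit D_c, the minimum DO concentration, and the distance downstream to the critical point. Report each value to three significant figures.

At the critical point dD/dt = 0, so k_1 L₀ e^(−k_1 t) = k_2 D. Substituting D(t) from the Streeter–Phelps equation and solving for t gives
t_c = ln[(k_2/k_1)(1 − D₀(k_2−k_1)/(k_1 L₀))] / (k_2−k_1).
Here k_2−k_1 = 1.602 d⁻¹ and 1 − D₀(k_2−k_1)/(k_1 L₀) = 1 − 4.37×1.602/(0.158×54.1) = 0.1810, so
t_c = ln(11.14 × 0.1810) / 1.602 = 0.7012 / 1.602 = 0.4377 d.
L(t_c) = L₀ e^(−k_1 t_c) = 54.1 × 0.9332 = 50.49 mg/L, and at the critical point k_2 D_c = k_1 L, so D_c = (0.158/1.76) × 50.49 = 4.532 mg/L.
Minimum DO = C_s − D_c = 9.16 − 4.532 = 4.628 mg/L.
x_c = v t_c = 0.300 m/s × 0.4377 d × 86400 s/d = 11340 m ≈ 11.3 km.

t_c ≈ 0.438 d; D_c ≈ 4.53 mg/L; min DO ≈ 4.63 mg/L; x_c ≈ 11.3 km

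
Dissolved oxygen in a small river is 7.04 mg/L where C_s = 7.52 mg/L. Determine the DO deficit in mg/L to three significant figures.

D = C_s − C = 7.52 − 7.04 = 0.480 mg/L.

D ≈ 0.480 mg/L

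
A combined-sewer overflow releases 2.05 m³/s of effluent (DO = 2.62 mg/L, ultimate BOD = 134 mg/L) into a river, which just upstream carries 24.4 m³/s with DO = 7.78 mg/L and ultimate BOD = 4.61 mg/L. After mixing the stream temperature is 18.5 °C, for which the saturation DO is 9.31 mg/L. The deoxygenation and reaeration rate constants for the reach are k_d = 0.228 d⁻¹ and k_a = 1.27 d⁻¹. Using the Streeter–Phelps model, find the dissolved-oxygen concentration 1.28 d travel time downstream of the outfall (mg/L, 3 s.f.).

Mixed DO = (24.4×7.78 + 2.05×2.62)/(24.4+2.05) = 195.2/26.45 = 7.380 mg/L.
Mixed L₀ = (24.4×4.61 + 2.05×134)/(26.45) = 387.2/26.45 = 14.64 mg/L.
Initial deficit D₀ = C_s − DO₀ = 9.31 − 7.380 = 1.930 mg/L.
D(1.28) = [0.228×14.64/(1.27−0.228)](e^(−0.228×1.28) − e^(−1.27×1.28)) + 1.930 e^(−1.27×1.28)
= 3.203 × (0.7469 − 0.1968) + 1.930 × 0.1968 = 2.142 mg/L.
DO = 9.31 − 2.142 = 7.168 mg/L.

DO ≈ 7.17 mg/L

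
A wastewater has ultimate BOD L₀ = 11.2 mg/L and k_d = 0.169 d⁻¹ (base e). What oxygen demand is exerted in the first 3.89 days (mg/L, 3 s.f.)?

y_t = L₀(1 − e^(−k_d t)) = 11.2 × (1 − e^(−0.169×3.89))
= 11.2 × (1 − 0.5182) = 11.2 × 0.4818 = 5.396 mg/L.

y ≈ 5.40 mg/L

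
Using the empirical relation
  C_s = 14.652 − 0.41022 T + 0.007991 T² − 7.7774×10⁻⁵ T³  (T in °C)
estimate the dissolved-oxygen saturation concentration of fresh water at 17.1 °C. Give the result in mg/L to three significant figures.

C_s = 14.652 − 0.41022×17.1 + 0.007991×17.1² − 7.7774×10⁻⁵×17.1³ = 9.585 mg/L.

C_s ≈ 9.58 mg/L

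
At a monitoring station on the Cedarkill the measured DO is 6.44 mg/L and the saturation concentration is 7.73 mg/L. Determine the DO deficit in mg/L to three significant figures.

D ≈ 1.29 mg/L

D = C_s − C = 7.73 − 6.44 = 1.29 mg/L.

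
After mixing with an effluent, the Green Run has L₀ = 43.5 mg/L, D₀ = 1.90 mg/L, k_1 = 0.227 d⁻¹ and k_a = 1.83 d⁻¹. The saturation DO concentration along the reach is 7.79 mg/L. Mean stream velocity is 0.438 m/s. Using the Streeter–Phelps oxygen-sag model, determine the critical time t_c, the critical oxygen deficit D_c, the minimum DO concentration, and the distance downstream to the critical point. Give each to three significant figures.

With k_a/k_1 = 8.062 and 1 − D₀(k_a−k_1)/(k_1 L₀) = 0.6916,
t_c = ln(8.062 × 0.6916) / (1.83 − 0.227) = ln(5.575) / 1.603 = 1.718/1.603 = 1.072 d.
L(t_c) = L₀ e^(−k_1 t_c) = 43.5 × 0.7840 = 34.10 mg/L, and at the critical point k_a D_c = k_1 L, so D_c = (0.227/1.83) × 34.10 = 4.230 mg/L.
Minimum DO = C_s − D_c = 7.79 − 4.230 = 3.560 mg/L.
x_c = v t_c = 0.438 m/s × 1.072 d × 86400 s/d = 40570 m ≈ 40.6 km.

t_c ≈ 1.07 d; D_c ≈ 4.23 mg/L; min DO ≈ 3.56 mg/L; x_c ≈ 40.6 km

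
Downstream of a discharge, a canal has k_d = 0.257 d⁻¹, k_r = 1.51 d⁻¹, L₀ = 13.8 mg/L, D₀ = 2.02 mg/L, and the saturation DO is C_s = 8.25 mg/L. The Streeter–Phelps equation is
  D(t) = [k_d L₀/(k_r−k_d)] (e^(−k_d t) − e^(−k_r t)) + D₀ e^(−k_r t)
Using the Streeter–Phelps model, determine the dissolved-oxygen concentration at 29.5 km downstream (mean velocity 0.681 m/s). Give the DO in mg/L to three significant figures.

Travel time t = x/v = 29.5 km / (0.681 m/s) = 29500 m / 0.681 m/s = 43320 s = 0.5014 d.
k_d L₀/(k_r−k_d) = 0.257×13.8/(1.51−0.257) = 3.547/1.253 = 2.830 mg/L.
e^(−k_d t) = e^(−0.257×0.5014) = 0.8791; e^(−k_r t) = e^(−1.51×0.5014) = 0.4690.
D = 2.830 × (0.8791 − 0.4690) + 2.02 × 0.4690 = 1.161 + 0.9475 = 2.108 mg/L.
DO = C_s − D = 8.25 − 2.108 = 6.142 mg/L.

DO ≈ 6.14 mg/L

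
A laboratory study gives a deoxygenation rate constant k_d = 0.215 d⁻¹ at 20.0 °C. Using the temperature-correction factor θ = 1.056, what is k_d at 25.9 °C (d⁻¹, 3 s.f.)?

k_d(T₂) = k_d(T₁) · θ^(T₂−T₁) = 0.215 × 1.056^(25.9−20.0)
= 0.215 × 1.056^5.90 = 0.215 × 1.379 = 0.2965 d⁻¹.

k_d ≈ 0.297 d⁻¹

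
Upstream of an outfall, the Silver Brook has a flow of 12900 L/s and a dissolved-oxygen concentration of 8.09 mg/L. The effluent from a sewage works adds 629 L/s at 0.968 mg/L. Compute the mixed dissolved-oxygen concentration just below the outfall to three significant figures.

Flow-weighted mixing: C = (Q_r C_r + Q_w C_w)/(Q_r + Q_w)
= (12900×8.09 + 629×0.968)/(12900 + 629) = 105000/13530 = 7.759 mg/L.

7.76 mg/L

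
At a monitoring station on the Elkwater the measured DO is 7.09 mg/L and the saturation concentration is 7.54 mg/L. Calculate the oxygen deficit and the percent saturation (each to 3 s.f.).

D = C_s − C = 7.54 − 7.09 = 0.450 mg/L.
% saturation = 7.09/7.54 × 100 = 94.0 %.

D ≈ 0.450 mg/L; 94.0 % saturation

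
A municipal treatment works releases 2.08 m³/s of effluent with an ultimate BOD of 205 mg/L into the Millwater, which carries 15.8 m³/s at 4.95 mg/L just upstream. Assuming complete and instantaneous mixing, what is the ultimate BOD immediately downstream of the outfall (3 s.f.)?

28.2 mg/L

Flow-weighted mixing: C = (Q_r C_r + Q_w C_w)/(Q_r + Q_w)
= (15.8×4.95 + 2.08×205)/(15.8 + 2.08) = 504.6/17.88 = 28.22 mg/L.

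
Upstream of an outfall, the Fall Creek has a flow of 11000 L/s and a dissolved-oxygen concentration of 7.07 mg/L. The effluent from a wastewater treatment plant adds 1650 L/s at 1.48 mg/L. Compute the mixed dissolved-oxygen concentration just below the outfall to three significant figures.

Flow-weighted mixing: C = (Q_r C_r + Q_w C_w)/(Q_r + Q_w)
= (11000×7.07 + 1650×1.48)/(11000 + 1650) = 80210/12650 = 6.341 mg/L.

6.34 mg/L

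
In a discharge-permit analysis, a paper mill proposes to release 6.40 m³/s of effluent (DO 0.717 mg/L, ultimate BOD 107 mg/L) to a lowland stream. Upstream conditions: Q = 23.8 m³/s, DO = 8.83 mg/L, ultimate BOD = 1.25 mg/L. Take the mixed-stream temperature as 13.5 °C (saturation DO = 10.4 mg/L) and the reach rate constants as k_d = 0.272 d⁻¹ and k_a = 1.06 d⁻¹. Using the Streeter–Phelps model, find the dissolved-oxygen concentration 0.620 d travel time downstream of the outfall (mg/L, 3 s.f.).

DO ≈ 6.03 mg/L

Mixed DO = (23.8×8.83 + 6.40×0.717)/(23.8+6.40) = 214.7/30.20 = 7.111 mg/L.
Mixed L₀ = (23.8×1.25 + 6.40×107)/(30.20) = 714.6/30.20 = 23.66 mg/L.
Initial deficit D₀ = C_s − DO₀ = 10.4 − 7.111 = 3.289 mg/L.
D(0.620) = [0.272×23.66/(1.06−0.272)](e^(−0.272×0.620) − e^(−1.06×0.620)) + 3.289 e^(−1.06×0.620)
= 8.167 × (0.8448 − 0.5183) + 3.289 × 0.5183 = 4.372 mg/L.
DO = 10.4 − 4.372 = 6.028 mg/L.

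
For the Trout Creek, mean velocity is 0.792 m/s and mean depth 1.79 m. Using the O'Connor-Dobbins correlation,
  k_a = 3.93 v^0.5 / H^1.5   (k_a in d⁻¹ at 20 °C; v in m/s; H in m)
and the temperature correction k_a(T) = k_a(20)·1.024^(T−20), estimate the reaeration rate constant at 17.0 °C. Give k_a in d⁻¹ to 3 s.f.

k_a ≈ 1.36 d⁻¹

k_a(20) = 3.93 × 0.792^0.5 / 1.79^1.5 = 3.93 × 0.8899 / 2.395 = 1.460 d⁻¹.
k_a(17.0) = 1.460 × 1.024^(17.0−20) = 1.460 × 0.9313 = 1.360 d⁻¹.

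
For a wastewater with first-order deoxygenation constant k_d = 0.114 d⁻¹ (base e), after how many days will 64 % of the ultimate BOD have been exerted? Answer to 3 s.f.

t ≈ 8.96 d

y/L₀ = 1 − e^(−k_d t) = 0.64 ⇒ e^(−k_d t) = 0.360
t = −ln(0.360) / 0.114 = 1.022 / 0.114 = 8.962 d.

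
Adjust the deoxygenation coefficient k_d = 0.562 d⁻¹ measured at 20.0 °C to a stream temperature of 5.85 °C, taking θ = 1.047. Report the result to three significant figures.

k_d ≈ 0.293 d⁻¹

k_d(T₂) = k_d(T₁) · θ^(T₂−T₁) = 0.562 × 1.047^(5.85−20.0)
= 0.562 × 1.047^-14.2 = 0.562 × 0.5221 = 0.2934 d⁻¹.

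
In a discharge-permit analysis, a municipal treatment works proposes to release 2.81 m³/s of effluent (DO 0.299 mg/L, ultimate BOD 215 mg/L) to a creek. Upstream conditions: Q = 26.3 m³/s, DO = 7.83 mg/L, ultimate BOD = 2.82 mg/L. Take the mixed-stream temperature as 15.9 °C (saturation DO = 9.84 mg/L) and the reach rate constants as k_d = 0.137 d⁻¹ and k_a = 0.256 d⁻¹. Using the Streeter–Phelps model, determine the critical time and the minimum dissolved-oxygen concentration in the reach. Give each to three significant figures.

t_c ≈ 4.35 d; minimum DO ≈ 2.97 mg/L

Mixed DO = (26.3×7.83 + 2.81×0.299)/(26.3+2.81) = 206.8/29.11 = 7.103 mg/L.
Mixed L₀ = (26.3×2.82 + 2.81×215)/(29.11) = 678.3/29.11 = 23.30 mg/L.
Initial deficit D₀ = C_s − DO₀ = 9.84 − 7.103 = 2.737 mg/L.
t_c = (1/0.1190) ln[(0.256/0.137)(1 − 2.737×0.1190/(0.137×23.30))] = 8.403 × ln(1.678) = 4.349 d.
D_c = (0.137/0.256) × 23.30 × e^(−0.137×4.349) = 0.5352 × 23.30 × 0.5511 = 6.872 mg/L.
Minimum DO = 9.84 − 6.872 = 2.968 mg/L.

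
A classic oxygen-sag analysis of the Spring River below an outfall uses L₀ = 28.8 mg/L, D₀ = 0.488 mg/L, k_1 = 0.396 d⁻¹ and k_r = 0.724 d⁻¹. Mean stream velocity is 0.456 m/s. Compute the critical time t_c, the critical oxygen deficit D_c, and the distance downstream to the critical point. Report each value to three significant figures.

t_c ≈ 1.80 d; D_c ≈ 7.73 mg/L; x_c ≈ 70.8 km

With k_r/k_1 = 1.828 and 1 − D₀(k_r−k_1)/(k_1 L₀) = 0.9860,
t_c = ln(1.828 × 0.9860) / (0.724 − 0.396) = ln(1.803) / 0.3280 = 0.5892/0.3280 = 1.796 d.
L(t_c) = L₀ e^(−k_1 t_c) = 28.8 × 0.4910 = 14.14 mg/L, and at the critical point k_r D_c = k_1 L, so D_c = (0.396/0.724) × 14.14 = 7.734 mg/L.
x_c = v t_c = 0.456 m/s × 1.796 d × 86400 s/d = 70780 m ≈ 70.8 km.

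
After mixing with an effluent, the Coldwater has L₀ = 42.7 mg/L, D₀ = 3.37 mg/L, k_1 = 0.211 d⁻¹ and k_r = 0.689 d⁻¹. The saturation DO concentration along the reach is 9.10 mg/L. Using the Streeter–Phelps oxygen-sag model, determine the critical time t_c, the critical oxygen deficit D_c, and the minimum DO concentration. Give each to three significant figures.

t_c ≈ 2.06 d; D_c ≈ 8.46 mg/L; min DO ≈ 0.640 mg/L

At the critical point dD/dt = 0, so k_1 L₀ e^(−k_1 t) = k_r D. Substituting D(t) from the Streeter–Phelps equation and solving for t gives
t_c = ln[(k_r/k_1)(1 − D₀(k_r−k_1)/(k_1 L₀))] / (k_r−k_1).
Here k_r−k_1 = 0.4780 d⁻¹ and 1 − D₀(k_r−k_1)/(k_1 L₀) = 1 − 3.37×0.4780/(0.211×42.7) = 0.8212, so
t_c = ln(3.265 × 0.8212) / 0.4780 = 0.9864 / 0.4780 = 2.064 d.
D_c = (k_1/k_r) L₀ e^(−k_1 t_c) = (0.211/0.689) × 42.7 × e^(−0.211×2.064) = 0.3062 × 42.7 × 0.6470 = 8.460 mg/L.
Minimum DO = C_s − D_c = 9.10 − 8.460 = 0.6396 mg/L.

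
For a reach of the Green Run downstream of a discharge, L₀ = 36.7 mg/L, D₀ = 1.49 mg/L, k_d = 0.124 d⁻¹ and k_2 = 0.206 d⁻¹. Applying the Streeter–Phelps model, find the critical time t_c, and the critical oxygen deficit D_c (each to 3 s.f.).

t_c ≈ 5.86 d; D_c ≈ 10.7 mg/L

t_c = [1/(k_2−k_d)] ln[(k_2/k_d)(1 − D₀(k_2−k_d)/(k_d L₀))]
= [1/(0.206−0.124)] ln[(0.206/0.124)(1 − 1.49×0.08200/(0.124×36.7))]
= (1/0.08200) ln[1.661 × 0.9732] = 12.20 × ln(1.617) = 12.20 × 0.4804 = 5.858 d.
D_c = (k_d/k_2) L₀ e^(−k_d t_c) = (0.124/0.206) × 36.7 × e^(−0.124×5.858) = 0.6019 × 36.7 × 0.4836 = 10.68 mg/L.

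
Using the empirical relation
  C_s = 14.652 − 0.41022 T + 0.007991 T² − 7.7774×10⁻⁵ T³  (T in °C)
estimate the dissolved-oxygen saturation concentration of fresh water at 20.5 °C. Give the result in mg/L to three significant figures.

C_s ≈ 8.93 mg/L

C_s = 14.652 − 0.41022×20.5 + 0.007991×20.5² − 7.7774×10⁻⁵×20.5³ = 8.931 mg/L.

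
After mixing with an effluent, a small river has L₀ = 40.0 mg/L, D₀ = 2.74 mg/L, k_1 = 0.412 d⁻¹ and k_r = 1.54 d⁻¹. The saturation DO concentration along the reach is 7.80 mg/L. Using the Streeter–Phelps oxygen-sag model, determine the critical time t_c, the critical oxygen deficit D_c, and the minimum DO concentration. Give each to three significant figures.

t_c = [1/(k_r−k_1)] ln[(k_r/k_1)(1 − D₀(k_r−k_1)/(k_1 L₀))]
= [1/(1.54−0.412)] ln[(1.54/0.412)(1 − 2.74×1.128/(0.412×40.0))]
= (1/1.128) ln[3.738 × 0.8125] = 0.8865 × ln(3.037) = 0.8865 × 1.111 = 0.9848 d.
D_c = (k_1/k_r) L₀ e^(−k_1 t_c) = (0.412/1.54) × 40.0 × e^(−0.412×0.9848) = 0.2675 × 40.0 × 0.6665 = 7.132 mg/L.
Minimum DO = C_s − D_c = 7.80 − 7.132 = 0.6677 mg/L.

t_c ≈ 0.985 d; D_c ≈ 7.13 mg/L; min DO ≈ 0.668 mg/L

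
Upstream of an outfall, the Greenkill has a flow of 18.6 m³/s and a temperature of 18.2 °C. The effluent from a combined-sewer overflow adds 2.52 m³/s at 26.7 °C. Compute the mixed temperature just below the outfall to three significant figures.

19.2 °C

Flow-weighted mixing: C = (Q_r C_r + Q_w C_w)/(Q_r + Q_w)
= (18.6×18.2 + 2.52×26.7)/(18.6 + 2.52) = 405.8/21.12 = 19.21 °C.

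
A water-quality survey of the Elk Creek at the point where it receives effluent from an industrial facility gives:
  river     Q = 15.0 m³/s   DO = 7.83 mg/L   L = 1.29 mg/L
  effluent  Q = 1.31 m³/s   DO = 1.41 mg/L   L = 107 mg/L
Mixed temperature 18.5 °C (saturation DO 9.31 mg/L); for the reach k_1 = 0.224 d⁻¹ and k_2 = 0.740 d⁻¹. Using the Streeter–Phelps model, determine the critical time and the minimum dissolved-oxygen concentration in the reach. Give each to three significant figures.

Mixed DO = (15.0×7.83 + 1.31×1.41)/(15.0+1.31) = 119.3/16.31 = 7.314 mg/L.
Mixed L₀ = (15.0×1.29 + 1.31×107)/(16.31) = 159.5/16.31 = 9.781 mg/L.
Initial deficit D₀ = C_s − DO₀ = 9.31 − 7.314 = 1.996 mg/L.
t_c = (1/0.5160) ln[(0.740/0.224)(1 − 1.996×0.5160/(0.224×9.781))] = 1.938 × ln(1.751) = 1.085 d.
D_c = (0.224/0.740) × 9.781 × e^(−0.224×1.085) = 0.3027 × 9.781 × 0.7842 = 2.322 mg/L.
Minimum DO = 9.31 − 2.322 = 6.988 mg/L.

t_c ≈ 1.09 d; minimum DO ≈ 6.99 mg/L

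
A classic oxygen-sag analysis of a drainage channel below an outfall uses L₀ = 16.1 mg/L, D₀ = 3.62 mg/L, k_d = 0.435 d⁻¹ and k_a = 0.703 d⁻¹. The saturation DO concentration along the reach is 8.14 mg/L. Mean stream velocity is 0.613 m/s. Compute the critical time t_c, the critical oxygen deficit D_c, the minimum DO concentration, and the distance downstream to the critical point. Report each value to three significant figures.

At the critical point dD/dt = 0, so k_d L₀ e^(−k_d t) = k_a D. Substituting D(t) from the Streeter–Phelps equation and solving for t gives
t_c = ln[(k_a/k_d)(1 − D₀(k_a−k_d)/(k_d L₀))] / (k_a−k_d).
Here k_a−k_d = 0.2680 d⁻¹ and 1 − D₀(k_a−k_d)/(k_d L₀) = 1 − 3.62×0.2680/(0.435×16.1) = 0.8615, so
t_c = ln(1.616 × 0.8615) / 0.2680 = 0.3309 / 0.2680 = 1.235 d.
L(t_c) = L₀ e^(−k_d t_c) = 16.1 × 0.5844 = 9.410 mg/L, and at the critical point k_a D_c = k_d L, so D_c = (0.435/0.703) × 9.410 = 5.822 mg/L.
Minimum DO = C_s − D_c = 8.14 − 5.822 = 2.318 mg/L.
x_c = v t_c = 0.613 m/s × 1.235 d × 86400 s/d = 65390 m ≈ 65.4 km.

t_c ≈ 1.23 d; D_c ≈ 5.82 mg/L; min DO ≈ 2.32 mg/L; x_c ≈ 65.4 km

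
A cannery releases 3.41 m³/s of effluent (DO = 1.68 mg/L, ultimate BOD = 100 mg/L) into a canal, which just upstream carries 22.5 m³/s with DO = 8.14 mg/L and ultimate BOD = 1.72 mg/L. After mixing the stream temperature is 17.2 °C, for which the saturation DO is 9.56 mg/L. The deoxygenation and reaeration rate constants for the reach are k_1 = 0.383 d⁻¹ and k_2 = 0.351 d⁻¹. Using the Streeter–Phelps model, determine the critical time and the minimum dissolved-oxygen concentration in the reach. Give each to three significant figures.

t_c ≈ 2.32 d; minimum DO ≈ 3.00 mg/L

Mixed DO = (22.5×8.14 + 3.41×1.68)/(22.5+3.41) = 188.9/25.91 = 7.290 mg/L.
Mixed L₀ = (22.5×1.72 + 3.41×100)/(25.91) = 379.7/25.91 = 14.65 mg/L.
Initial deficit D₀ = C_s − DO₀ = 9.56 − 7.290 = 2.270 mg/L.
t_c = (1/-0.03200) ln[(0.351/0.383)(1 − 2.270×-0.03200/(0.383×14.65))] = -31.25 × ln(0.9283) = 2.325 d.
D_c = (0.383/0.351) × 14.65 × e^(−0.383×2.325) = 1.091 × 14.65 × 0.4105 = 6.564 mg/L.
Minimum DO = 9.56 − 6.564 = 2.996 mg/L.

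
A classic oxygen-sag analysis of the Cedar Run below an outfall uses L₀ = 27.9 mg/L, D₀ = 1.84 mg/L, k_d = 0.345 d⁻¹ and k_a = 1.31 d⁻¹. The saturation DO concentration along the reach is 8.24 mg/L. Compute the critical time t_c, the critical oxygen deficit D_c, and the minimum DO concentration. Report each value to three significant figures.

t_c = [1/(k_a−k_d)] ln[(k_a/k_d)(1 − D₀(k_a−k_d)/(k_d L₀))]
= [1/(1.31−0.345)] ln[(1.31/0.345)(1 − 1.84×0.9650/(0.345×27.9))]
= (1/0.9650) ln[3.797 × 0.8155] = 1.036 × ln(3.097) = 1.036 × 1.130 = 1.171 d.
L(t_c) = L₀ e^(−k_d t_c) = 27.9 × 0.6676 = 18.63 mg/L, and at the critical point k_a D_c = k_d L, so D_c = (0.345/1.31) × 18.63 = 4.905 mg/L.
Minimum DO = C_s − D_c = 8.24 − 4.905 = 3.335 mg/L.

t_c ≈ 1.17 d; D_c ≈ 4.91 mg/L; min DO ≈ 3.33 mg/L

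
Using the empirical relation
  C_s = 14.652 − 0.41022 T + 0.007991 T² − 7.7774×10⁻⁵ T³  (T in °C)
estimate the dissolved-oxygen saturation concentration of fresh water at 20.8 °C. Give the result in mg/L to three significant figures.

C_s ≈ 8.88 mg/L

C_s = 14.652 − 0.41022×20.8 + 0.007991×20.8² − 7.7774×10⁻⁵×20.8³ = 8.877 mg/L.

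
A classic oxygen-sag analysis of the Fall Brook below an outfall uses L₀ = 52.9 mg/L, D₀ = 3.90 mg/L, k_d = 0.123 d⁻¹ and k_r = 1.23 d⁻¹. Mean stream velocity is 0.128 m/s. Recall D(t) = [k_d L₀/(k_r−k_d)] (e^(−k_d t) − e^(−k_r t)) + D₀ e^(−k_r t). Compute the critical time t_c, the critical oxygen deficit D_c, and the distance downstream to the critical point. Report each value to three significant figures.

t_c = [1/(k_r−k_d)] ln[(k_r/k_d)(1 − D₀(k_r−k_d)/(k_d L₀))]
= [1/(1.23−0.123)] ln[(1.23/0.123)(1 − 3.90×1.107/(0.123×52.9))]
= (1/1.107) ln[10.00 × 0.3365] = 0.9033 × ln(3.365) = 0.9033 × 1.213 = 1.096 d.
L(t_c) = L₀ e^(−k_d t_c) = 52.9 × 0.8739 = 46.23 mg/L, and at the critical point k_r D_c = k_d L, so D_c = (0.123/1.23) × 46.23 = 4.623 mg/L.
x_c = v t_c = 0.128 m/s × 1.096 d × 86400 s/d = 12120 m ≈ 12.1 km.

t_c ≈ 1.10 d; D_c ≈ 4.62 mg/L; x_c ≈ 12.1 km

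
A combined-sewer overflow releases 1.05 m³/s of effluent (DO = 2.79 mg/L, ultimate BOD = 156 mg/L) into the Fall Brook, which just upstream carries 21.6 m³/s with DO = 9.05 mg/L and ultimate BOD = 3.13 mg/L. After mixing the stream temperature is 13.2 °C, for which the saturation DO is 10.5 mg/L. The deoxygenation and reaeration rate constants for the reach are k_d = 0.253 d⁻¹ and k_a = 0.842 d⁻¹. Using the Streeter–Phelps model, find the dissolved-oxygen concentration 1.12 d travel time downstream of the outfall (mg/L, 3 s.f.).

DO ≈ 8.23 mg/L

Mixed DO = (21.6×9.05 + 1.05×2.79)/(21.6+1.05) = 198.4/22.65 = 8.760 mg/L.
Mixed L₀ = (21.6×3.13 + 1.05×156)/(22.65) = 231.4/22.65 = 10.22 mg/L.
Initial deficit D₀ = C_s − DO₀ = 10.5 − 8.760 = 1.740 mg/L.
D(1.12) = [0.253×10.22/(0.842−0.253)](e^(−0.253×1.12) − e^(−0.842×1.12)) + 1.740 e^(−0.842×1.12)
= 4.388 × (0.7532 − 0.3894) + 1.740 × 0.3894 = 2.274 mg/L.
DO = 10.5 − 2.274 = 8.226 mg/L.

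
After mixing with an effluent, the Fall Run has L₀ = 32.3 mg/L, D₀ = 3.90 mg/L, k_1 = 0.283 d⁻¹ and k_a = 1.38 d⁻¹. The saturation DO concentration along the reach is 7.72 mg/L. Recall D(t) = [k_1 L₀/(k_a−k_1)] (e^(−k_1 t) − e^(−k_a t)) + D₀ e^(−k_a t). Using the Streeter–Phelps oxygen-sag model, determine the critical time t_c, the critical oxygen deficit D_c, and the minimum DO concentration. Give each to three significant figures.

t_c ≈ 0.869 d; D_c ≈ 5.18 mg/L; min DO ≈ 2.54 mg/L

t_c = [1/(k_a−k_1)] ln[(k_a/k_1)(1 − D₀(k_a−k_1)/(k_1 L₀))]
= [1/(1.38−0.283)] ln[(1.38/0.283)(1 − 3.90×1.097/(0.283×32.3))]
= (1/1.097) ln[4.876 × 0.5320] = 0.9116 × ln(2.594) = 0.9116 × 0.9532 = 0.8689 d.
D_c = (k_1/k_a) L₀ e^(−k_1 t_c) = (0.283/1.38) × 32.3 × e^(−0.283×0.8689) = 0.2051 × 32.3 × 0.7820 = 5.180 mg/L.
Minimum DO = C_s − D_c = 7.72 − 5.180 = 2.540 mg/L.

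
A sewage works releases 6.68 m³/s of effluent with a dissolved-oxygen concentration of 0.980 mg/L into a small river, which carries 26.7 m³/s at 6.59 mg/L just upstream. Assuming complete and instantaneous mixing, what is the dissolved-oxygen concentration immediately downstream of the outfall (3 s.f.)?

Flow-weighted mixing: C = (Q_r C_r + Q_w C_w)/(Q_r + Q_w)
= (26.7×6.59 + 6.68×0.980)/(26.7 + 6.68) = 182.5/33.38 = 5.467 mg/L.

5.47 mg/L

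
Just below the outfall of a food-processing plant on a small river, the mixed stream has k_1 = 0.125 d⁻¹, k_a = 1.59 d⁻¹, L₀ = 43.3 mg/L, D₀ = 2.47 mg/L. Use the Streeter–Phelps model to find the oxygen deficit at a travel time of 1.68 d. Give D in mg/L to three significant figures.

D ≈ 2.91 mg/L

k_1 L₀/(k_a−k_1) = 0.125×43.3/(1.59−0.125) = 5.412/1.465 = 3.695 mg/L.
e^(−k_1 t) = e^(−0.125×1.680) = 0.8106; e^(−k_a t) = e^(−1.59×1.680) = 0.06917.
D = 3.695 × (0.8106 − 0.06917) + 2.47 × 0.06917 = 2.739 + 0.1708 = 2.910 mg/L.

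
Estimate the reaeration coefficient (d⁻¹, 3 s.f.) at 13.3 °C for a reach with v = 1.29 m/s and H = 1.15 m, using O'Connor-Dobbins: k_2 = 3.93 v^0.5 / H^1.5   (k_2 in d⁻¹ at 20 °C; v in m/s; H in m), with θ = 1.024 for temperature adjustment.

k_2(20) = 3.93 × 1.29^0.5 / 1.15^1.5 = 3.93 × 1.136 / 1.233 = 3.619 d⁻¹.
k_2(13.3) = 3.619 × 1.024^(13.3−20) = 3.619 × 0.8531 = 3.088 d⁻¹.

k_2 ≈ 3.09 d⁻¹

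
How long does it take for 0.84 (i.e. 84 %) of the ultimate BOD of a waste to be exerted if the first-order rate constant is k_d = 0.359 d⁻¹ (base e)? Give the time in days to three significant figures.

t ≈ 5.10 d

y/L₀ = 1 − e^(−k_d t) = 0.84 ⇒ e^(−k_d t) = 0.160
t = −ln(0.160) / 0.359 = 1.833 / 0.359 = 5.105 d.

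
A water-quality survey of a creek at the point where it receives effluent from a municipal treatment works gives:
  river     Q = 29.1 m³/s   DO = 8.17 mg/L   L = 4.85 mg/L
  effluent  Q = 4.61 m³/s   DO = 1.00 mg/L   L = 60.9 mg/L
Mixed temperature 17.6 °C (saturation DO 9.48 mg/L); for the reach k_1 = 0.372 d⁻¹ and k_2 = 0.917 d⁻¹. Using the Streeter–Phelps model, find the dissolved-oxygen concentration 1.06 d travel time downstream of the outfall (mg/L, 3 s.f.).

Mixed DO = (29.1×8.17 + 4.61×1.00)/(29.1+4.61) = 242.4/33.71 = 7.189 mg/L.
Mixed L₀ = (29.1×4.85 + 4.61×60.9)/(33.71) = 421.9/33.71 = 12.52 mg/L.
Initial deficit D₀ = C_s − DO₀ = 9.48 − 7.189 = 2.291 mg/L.
D(1.06) = [0.372×12.52/(0.917−0.372)](e^(−0.372×1.06) − e^(−0.917×1.06)) + 2.291 e^(−0.917×1.06)
= 8.542 × (0.6741 − 0.3783) + 2.291 × 0.3783 = 3.394 mg/L.
DO = 9.48 − 3.394 = 6.086 mg/L.

DO ≈ 6.09 mg/L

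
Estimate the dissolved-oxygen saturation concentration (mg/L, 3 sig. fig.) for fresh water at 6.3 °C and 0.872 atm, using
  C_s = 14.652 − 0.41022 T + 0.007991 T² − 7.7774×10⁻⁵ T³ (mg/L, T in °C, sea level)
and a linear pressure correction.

At sea level: C_s = 14.652 − 0.41022×6.3 + 0.007991×6.3² − 7.7774×10⁻⁵×6.3³ = 12.37 mg/L.
Pressure correction: C_s' = 12.37 × 0.872 = 10.78 mg/L.

C_s ≈ 10.8 mg/L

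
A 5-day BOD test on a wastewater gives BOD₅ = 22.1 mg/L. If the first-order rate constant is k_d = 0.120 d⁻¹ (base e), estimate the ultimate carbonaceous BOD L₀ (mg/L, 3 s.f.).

L₀ ≈ 49.0 mg/L

BOD₅ = L₀(1 − e^(−5k_d)) ⇒ L₀ = BOD₅ / (1 − e^(−5×0.120))
= 22.1 / (1 − 0.5488) = 22.1 / 0.4512 = 48.98 mg/L.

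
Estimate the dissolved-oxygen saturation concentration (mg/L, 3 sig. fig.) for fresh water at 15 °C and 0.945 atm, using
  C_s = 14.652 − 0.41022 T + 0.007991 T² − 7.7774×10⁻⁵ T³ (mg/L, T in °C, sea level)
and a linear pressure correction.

C_s ≈ 9.48 mg/L

At sea level: C_s = 14.652 − 0.41022×15 + 0.007991×15² − 7.7774×10⁻⁵×15³ = 10.03 mg/L.
Pressure correction: C_s' = 10.03 × 0.945 = 9.482 mg/L.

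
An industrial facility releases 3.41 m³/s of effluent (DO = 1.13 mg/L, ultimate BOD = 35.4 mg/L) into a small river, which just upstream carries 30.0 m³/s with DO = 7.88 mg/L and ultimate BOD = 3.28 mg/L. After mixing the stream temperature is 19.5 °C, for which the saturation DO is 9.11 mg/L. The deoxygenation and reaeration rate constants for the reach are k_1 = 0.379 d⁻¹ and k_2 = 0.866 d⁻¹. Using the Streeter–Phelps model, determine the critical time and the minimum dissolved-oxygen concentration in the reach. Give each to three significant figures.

t_c ≈ 0.729 d; minimum DO ≈ 6.93 mg/L

Mixed DO = (30.0×7.88 + 3.41×1.13)/(30.0+3.41) = 240.3/33.41 = 7.191 mg/L.
Mixed L₀ = (30.0×3.28 + 3.41×35.4)/(33.41) = 219.1/33.41 = 6.558 mg/L.
Initial deficit D₀ = C_s − DO₀ = 9.11 − 7.191 = 1.919 mg/L.
t_c = (1/0.4870) ln[(0.866/0.379)(1 − 1.919×0.4870/(0.379×6.558))] = 2.053 × ln(1.426) = 0.7285 d.
D_c = (0.379/0.866) × 6.558 × e^(−0.379×0.7285) = 0.4376 × 6.558 × 0.7587 = 2.178 mg/L.
Minimum DO = 9.11 − 2.178 = 6.932 mg/L.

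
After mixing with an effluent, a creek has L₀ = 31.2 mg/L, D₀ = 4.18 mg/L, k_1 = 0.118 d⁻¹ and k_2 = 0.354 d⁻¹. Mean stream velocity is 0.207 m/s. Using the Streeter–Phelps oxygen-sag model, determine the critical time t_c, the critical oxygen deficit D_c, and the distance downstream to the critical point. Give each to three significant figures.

With k_2/k_1 = 3.000 and 1 − D₀(k_2−k_1)/(k_1 L₀) = 0.7321,
t_c = ln(3.000 × 0.7321) / (0.354 − 0.118) = ln(2.196) / 0.2360 = 0.7867/0.2360 = 3.334 d.
L(t_c) = L₀ e^(−k_1 t_c) = 31.2 × 0.6748 = 21.05 mg/L, and at the critical point k_2 D_c = k_1 L, so D_c = (0.118/0.354) × 21.05 = 7.018 mg/L.
x_c = v t_c = 0.207 m/s × 3.334 d × 86400 s/d = 59620 m ≈ 59.6 km.

t_c ≈ 3.33 d; D_c ≈ 7.02 mg/L; x_c ≈ 59.6 km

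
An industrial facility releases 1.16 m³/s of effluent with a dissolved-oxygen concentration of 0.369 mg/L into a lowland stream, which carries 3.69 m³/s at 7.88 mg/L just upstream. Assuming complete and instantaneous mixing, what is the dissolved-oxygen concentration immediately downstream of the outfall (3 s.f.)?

6.08 mg/L

Flow-weighted mixing: C = (Q_r C_r + Q_w C_w)/(Q_r + Q_w)
= (3.69×7.88 + 1.16×0.369)/(3.69 + 1.16) = 29.51/4.850 = 6.084 mg/L.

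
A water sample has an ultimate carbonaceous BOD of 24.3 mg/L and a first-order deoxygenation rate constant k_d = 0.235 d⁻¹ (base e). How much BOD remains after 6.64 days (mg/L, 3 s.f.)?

L_t = L₀ e^(−k_d t) = 24.3 × e^(−0.235×6.64) = 24.3 × 0.2101 = 5.104 mg/L.

L ≈ 5.10 mg/L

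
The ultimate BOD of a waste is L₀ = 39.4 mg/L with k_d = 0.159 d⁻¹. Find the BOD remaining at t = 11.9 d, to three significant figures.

L_t = L₀ e^(−k_d t) = 39.4 × e^(−0.159×11.9) = 39.4 × 0.1508 = 5.940 mg/L.

L ≈ 5.94 mg/L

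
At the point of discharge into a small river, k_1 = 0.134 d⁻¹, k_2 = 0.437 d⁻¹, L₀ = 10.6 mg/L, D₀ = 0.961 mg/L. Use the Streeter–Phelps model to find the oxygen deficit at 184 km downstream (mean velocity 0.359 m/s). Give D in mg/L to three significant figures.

Travel time t = x/v = 184 km / (0.359 m/s) = 184000 m / 0.359 m/s = 512500 s = 5.932 d.
k_1 L₀/(k_2−k_1) = 0.134×10.6/(0.437−0.134) = 1.420/0.3030 = 4.688 mg/L.
e^(−k_1 t) = e^(−0.134×5.932) = 0.4516; e^(−k_2 t) = e^(−0.437×5.932) = 0.07485.
D = 4.688 × (0.4516 − 0.07485) + 0.961 × 0.07485 = 1.766 + 0.07193 = 1.838 mg/L.

D ≈ 1.84 mg/L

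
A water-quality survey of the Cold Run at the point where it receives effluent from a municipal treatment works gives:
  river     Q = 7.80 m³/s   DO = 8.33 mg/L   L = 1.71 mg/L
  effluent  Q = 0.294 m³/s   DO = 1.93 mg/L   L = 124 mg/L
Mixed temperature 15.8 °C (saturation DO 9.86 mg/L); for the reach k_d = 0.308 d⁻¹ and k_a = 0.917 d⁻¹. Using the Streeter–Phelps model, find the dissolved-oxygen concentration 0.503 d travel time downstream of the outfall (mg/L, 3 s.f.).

Mixed DO = (7.80×8.33 + 0.294×1.93)/(7.80+0.294) = 65.54/8.094 = 8.098 mg/L.
Mixed L₀ = (7.80×1.71 + 0.294×124)/(8.094) = 49.79/8.094 = 6.152 mg/L.
Initial deficit D₀ = C_s − DO₀ = 9.86 − 8.098 = 1.762 mg/L.
D(0.503) = [0.308×6.152/(0.917−0.308)](e^(−0.308×0.503) − e^(−0.917×0.503)) + 1.762 e^(−0.917×0.503)
= 3.111 × (0.8565 − 0.6305) + 1.762 × 0.6305 = 1.814 mg/L.
DO = 9.86 − 1.814 = 8.046 mg/L.

DO ≈ 8.05 mg/L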